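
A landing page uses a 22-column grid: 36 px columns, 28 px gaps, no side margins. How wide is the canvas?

Summing: 792 + 588 = 1380 px.

1380 px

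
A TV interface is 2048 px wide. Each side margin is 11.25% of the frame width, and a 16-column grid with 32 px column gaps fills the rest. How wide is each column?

69.2 px

Each margin = 11.25% of 2048 = 230.4 px; content = 2048 − 2·230.4 = 1587.2 px.
16c + 15·32 = 1587.2 → 16c = 1107.2 → c = 69.2 px.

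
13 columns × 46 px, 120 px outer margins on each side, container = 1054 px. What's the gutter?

Subtract both margins: 1054 − 2·120 = 814 px.
13·46 + 12g = 814 → 12g = 216 → g = 18 px.

18 px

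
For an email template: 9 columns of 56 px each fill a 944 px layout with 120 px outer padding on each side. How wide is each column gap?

25 px

Subtract both margins: 944 − 2·120 = 704 px.
Columns use 504 px, leaving 200 px across 8 column gaps = 25 px each.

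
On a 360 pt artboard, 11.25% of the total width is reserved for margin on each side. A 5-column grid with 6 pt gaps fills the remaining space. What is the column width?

51 pt

Margins: 11.25% × 360 = 40.5 pt each, so content = 360 − 81 = 279 pt.
5c + 4·6 = 279 → 5c = 255 → c = 51 pt.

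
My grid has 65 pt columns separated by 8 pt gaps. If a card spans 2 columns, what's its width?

Span of 2: 2·65 + 1·8 = 130 + 8 = 138 pt.

138 pt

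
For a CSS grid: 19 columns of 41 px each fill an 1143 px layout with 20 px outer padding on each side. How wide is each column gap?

Content width = 1143 − 2·20 = 1103 px.
19·41 + 18g = 1103 → 18g = 324 → g = 18 px.

18 px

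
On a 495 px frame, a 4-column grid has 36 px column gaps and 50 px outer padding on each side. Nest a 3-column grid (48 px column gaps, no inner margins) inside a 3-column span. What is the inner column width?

63.75 px

Subtract both margins: 495 − 2·50 = 395 px.
395 − 3·36 = 287; ÷4 gives c = 71.75 px.
3 columns plus 2 column gaps: 215.25 + 72 = 287.25 px.
3 columns + 2 column gaps: 3d + 2·48 = 287.25.
3d = 287.25 − 96 = 191.25, so d = 63.75 px.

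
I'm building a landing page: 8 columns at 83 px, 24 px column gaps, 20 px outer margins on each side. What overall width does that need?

872 px

Total width: 2·20 + 8·83 + 7·24 = 872 px.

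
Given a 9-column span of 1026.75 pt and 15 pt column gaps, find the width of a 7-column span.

1026.75 − 8·15 = 906.75; ÷9 gives c = 100.75 pt.
Span of 7: 7·100.75 + 6·15 = 705.25 + 90 = 795.25 pt.

795.25 pt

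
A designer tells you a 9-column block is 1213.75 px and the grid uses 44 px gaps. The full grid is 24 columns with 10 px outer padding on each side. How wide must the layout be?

3330 px

Subtracting 8 gaps of 44 leaves 861.75 for 9 columns, so c = 95.75 px.
Total width: 2·10 + 24·95.75 + 23·44 = 3330 px.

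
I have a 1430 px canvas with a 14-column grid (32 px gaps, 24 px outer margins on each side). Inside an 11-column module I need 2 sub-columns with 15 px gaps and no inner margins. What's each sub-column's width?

532 px

Inside the margins: 1430 − 48 = 1382 px.
14c + 13·32 = 1382 → 14c = 966 → c = 69 px.
Span of 11: 11·69 + 10·32 = 759 + 320 = 1079 px.
Subtracting 1 gap of 15 leaves 1064 for 2 columns, so d = 532 px.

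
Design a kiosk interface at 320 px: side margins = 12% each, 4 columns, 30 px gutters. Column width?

Margins: 12% × 320 = 38.4 px each, so content = 320 − 76.8 = 243.2 px.
Subtracting 3 gutters of 30 leaves 153.2 for 4 columns, so c = 38.3 px.

38.3 px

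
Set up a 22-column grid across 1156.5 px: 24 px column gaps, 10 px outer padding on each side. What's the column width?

28.75 px

Subtract both margins: 1156.5 − 2·10 = 1136.5 px.
22 columns + 21 column gaps: 22c + 21·24 = 1136.5.
22c = 1136.5 − 504 = 632.5, so c = 28.75 px.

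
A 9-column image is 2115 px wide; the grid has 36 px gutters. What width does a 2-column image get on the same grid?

9 columns + 8 gutters: 9c + 8·36 = 2115.
9c = 2115 − 288 = 1827, so c = 203 px.
2 columns plus 1 gutter: 406 + 36 = 442 px.

442 px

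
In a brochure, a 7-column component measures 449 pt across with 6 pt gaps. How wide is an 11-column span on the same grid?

709 pt

Subtracting 6 gaps of 6 leaves 413 for 7 columns, so c = 59 pt.
Span of 11: 11·59 + 10·6 = 649 + 60 = 709 pt.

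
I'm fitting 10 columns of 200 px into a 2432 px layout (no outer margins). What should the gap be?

48 px

10·200 + 9g = 2432 → 9g = 432 → g = 48 px.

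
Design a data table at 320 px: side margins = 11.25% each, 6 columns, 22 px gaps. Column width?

Each margin = 11.25% of 320 = 36 px; content = 320 − 2·36 = 248 px.
6 columns + 5 gaps: 6c + 5·22 = 248.
6c = 248 − 110 = 138, so c = 23 px.

23 px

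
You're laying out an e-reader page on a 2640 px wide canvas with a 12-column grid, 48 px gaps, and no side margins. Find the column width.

176 px

12c + 11·48 = 2640 → 12c = 2112 → c = 176 px.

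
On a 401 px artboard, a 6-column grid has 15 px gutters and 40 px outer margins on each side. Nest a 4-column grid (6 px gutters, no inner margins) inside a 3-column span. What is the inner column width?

Subtract both margins: 401 − 2·40 = 321 px.
6 columns + 5 gutters: 6c + 5·15 = 321.
6c = 321 − 75 = 246, so c = 41 px.
3-column span = 3·41 + 2·15 = 153 px.
Subtracting 3 gutters of 6 leaves 135 for 4 columns, so d = 33.75 px.

33.75 px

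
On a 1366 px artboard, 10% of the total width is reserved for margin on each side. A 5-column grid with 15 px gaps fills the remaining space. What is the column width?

Each margin = 10% of 1366 = 136.6 px; content = 1366 − 2·136.6 = 1092.8 px.
Subtracting 4 gaps of 15 leaves 1032.8 for 5 columns, so c = 206.56 px.

206.56 px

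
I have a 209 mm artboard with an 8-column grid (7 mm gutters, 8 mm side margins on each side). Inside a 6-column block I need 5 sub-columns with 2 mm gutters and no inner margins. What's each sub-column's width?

Subtract both margins: 209 − 2·8 = 193 mm.
8c + 7·7 = 193 → 8c = 144 → c = 18 mm.
Span of 6: 6·18 + 5·7 = 108 + 35 = 143 mm.
143 − 4·2 = 135; ÷5 gives d = 27 mm.

27 mm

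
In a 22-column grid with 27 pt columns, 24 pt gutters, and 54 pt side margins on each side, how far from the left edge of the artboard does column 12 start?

Before column 12: the margin + 11 columns + 11 gutters.
Offset = 54 + 11·(27 + 24) = 54 + 561 = 615 pt.

615 pt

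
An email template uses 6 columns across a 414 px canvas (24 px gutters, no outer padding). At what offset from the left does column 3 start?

146 px

6c + 5·24 = 414 → 6c = 294 → c = 49 px.
No margin, so column 3 starts at 2·(column + gutter) = 2·73 = 146 px.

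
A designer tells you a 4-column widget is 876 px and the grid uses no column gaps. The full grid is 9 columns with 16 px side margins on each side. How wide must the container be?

876 / 4 = 219 px per column.
Container = 2·16 + 9·219 = 32 + 1971 = 2003 px.

2003 px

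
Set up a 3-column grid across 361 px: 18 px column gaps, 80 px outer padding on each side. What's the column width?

Subtract both margins: 361 − 2·80 = 201 px.
3c + 2·18 = 201 → 3c = 165 → c = 55 px.

55 px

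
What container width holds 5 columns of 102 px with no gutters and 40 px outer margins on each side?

590 px

Total width: 2·40 + 5·102 = 590 px.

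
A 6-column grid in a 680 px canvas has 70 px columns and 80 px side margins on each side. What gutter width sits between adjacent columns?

20 px

Subtract both margins: 680 − 2·80 = 520 px.
Columns use 420 px, leaving 100 px across 5 gutters = 20 px each.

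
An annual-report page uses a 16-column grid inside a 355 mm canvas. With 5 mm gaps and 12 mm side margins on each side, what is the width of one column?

16 mm

Subtract both margins: 355 − 2·12 = 331 mm.
16c + 15·5 = 331 → 16c = 256 → c = 16 mm.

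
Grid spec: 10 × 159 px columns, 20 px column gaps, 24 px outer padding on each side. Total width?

Adding margins, columns and gutters: 48 + 1590 + 180 = 1818 px.

1818 px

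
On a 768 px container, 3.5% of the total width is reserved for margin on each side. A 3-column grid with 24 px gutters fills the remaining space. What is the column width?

Margins: 3.5% × 768 = 26.88 px each, so content = 768 − 53.76 = 714.24 px.
3 columns + 2 gutters: 3c + 2·24 = 714.24.
3c = 714.24 − 48 = 666.24, so c = 222.08 px.

222.08 px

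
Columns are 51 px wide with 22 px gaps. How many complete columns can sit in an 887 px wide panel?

12 columns

Each extra column adds 51 + 22 = 73 px.
(887 + 22) / 73 = 12.45, so 12 columns fit.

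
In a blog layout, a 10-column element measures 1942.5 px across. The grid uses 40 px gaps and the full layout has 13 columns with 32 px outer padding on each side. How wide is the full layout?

10c + 9·40 = 1942.5 → 10c = 1582.5 → c = 158.25 px.
Layout = 2·32 + 13·158.25 + 12·40 = 64 + 2057.25 + 480 = 2601.25 px.

2601.25 px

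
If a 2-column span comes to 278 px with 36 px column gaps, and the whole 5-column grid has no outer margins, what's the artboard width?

749 px

278 − 1·36 = 242; ÷2 gives c = 121 px.
Summing: 605 + 144 = 749 px.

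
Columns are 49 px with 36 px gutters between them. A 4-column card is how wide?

304 px

4-column span = 4·49 + 3·36 = 304 px.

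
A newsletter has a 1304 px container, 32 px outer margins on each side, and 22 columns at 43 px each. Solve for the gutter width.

14 px

Subtract both margins: 1304 − 2·32 = 1240 px.
22·43 + 21g = 1240 → 21g = 294 → g = 14 px.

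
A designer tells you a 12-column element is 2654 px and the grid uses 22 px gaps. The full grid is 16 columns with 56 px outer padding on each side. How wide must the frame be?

3658 px

12c + 11·22 = 2654 → 12c = 2412 → c = 201 px.
Total width: 2·56 + 16·201 + 15·22 = 3658 px.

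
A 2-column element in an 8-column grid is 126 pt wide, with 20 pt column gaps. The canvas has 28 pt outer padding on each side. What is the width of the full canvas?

620 pt

126 − 1·20 = 106; ÷2 gives c = 53 pt.
Adding margins, columns and gutters: 56 + 424 + 140 = 620 pt.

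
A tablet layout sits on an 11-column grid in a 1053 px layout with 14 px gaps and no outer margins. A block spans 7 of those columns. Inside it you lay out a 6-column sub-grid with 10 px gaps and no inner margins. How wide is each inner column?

11 columns + 10 gaps: 11c + 10·14 = 1053.
11c = 1053 − 140 = 913, so c = 83 px.
7-column span = 7·83 + 6·14 = 665 px.
6 columns + 5 gaps: 6d + 5·10 = 665.
6d = 665 − 50 = 615, so d = 102.5 px.

102.5 px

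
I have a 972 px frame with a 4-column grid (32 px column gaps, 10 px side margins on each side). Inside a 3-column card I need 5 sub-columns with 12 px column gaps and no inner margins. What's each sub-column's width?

Subtract both margins: 972 − 2·10 = 952 px.
Subtracting 3 column gaps of 32 leaves 856 for 4 columns, so c = 214 px.
3-column span = 3·214 + 2·32 = 706 px.
Subtracting 4 column gaps of 12 leaves 658 for 5 columns, so d = 131.6 px.

131.6 px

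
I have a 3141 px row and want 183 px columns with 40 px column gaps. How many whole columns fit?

k columns need k·183 + (k−1)·40 = k·223 − 40.
k·223 − 40 ≤ 3141 → k ≤ 3181 / 223 ≈ 14.26, so k = 14.

14 columns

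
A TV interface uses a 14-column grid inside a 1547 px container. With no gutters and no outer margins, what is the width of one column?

110.5 px

1547 / 14 = 110.5 px per column.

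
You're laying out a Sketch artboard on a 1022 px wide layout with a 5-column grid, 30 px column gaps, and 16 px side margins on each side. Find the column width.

174 px

Subtract both margins: 1022 − 2·16 = 990 px.
5c + 4·30 = 990 → 5c = 870 → c = 174 px.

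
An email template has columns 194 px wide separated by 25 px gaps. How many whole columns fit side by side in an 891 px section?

4 columns

k columns need k·194 + (k−1)·25 = k·219 − 25.
k·219 − 25 ≤ 891 → k ≤ 916 / 219 ≈ 4.18, so k = 4.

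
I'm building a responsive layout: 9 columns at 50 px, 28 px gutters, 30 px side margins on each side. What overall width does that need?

734 px

Adding margins, columns and gutters: 60 + 450 + 224 = 734 px.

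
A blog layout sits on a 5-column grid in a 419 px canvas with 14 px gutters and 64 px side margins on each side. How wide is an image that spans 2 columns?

108 px

Inside the margins: 419 − 128 = 291 px.
5c + 4·14 = 291 → 5c = 235 → c = 47 px.
Span of 2: 2·47 + 1·14 = 94 + 14 = 108 px.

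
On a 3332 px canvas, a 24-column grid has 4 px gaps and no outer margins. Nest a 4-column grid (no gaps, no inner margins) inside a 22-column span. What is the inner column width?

763.5 px

24 columns + 23 gaps: 24c + 23·4 = 3332.
24c = 3332 − 92 = 3240, so c = 135 px.
22-column span = 22·135 + 21·4 = 3054 px.
3054 / 4 = 763.5 px per column.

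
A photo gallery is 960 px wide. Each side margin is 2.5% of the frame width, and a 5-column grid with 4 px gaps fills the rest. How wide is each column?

179.2 px

Margins: 2.5% × 960 = 24 px each, so content = 960 − 48 = 912 px.
5 columns + 4 gaps: 5c + 4·4 = 912.
5c = 912 − 16 = 896, so c = 179.2 px.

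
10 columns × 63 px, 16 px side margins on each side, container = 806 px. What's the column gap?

16 px

Inside the margins: 806 − 32 = 774 px.
10 columns take 10·63 = 630 px; remaining 144 splits into 9 column gaps.
g = 144 / 9 = 16 px.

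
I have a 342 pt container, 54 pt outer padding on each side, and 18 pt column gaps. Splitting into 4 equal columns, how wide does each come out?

Content width = 342 − 2·54 = 234 pt.
234 − 3·18 = 180; ÷4 gives c = 45 pt.

45 pt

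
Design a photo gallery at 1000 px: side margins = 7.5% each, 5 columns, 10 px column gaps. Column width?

Each margin = 7.5% of 1000 = 75 px; content = 1000 − 2·75 = 850 px.
5 columns + 4 column gaps: 5c + 4·10 = 850.
5c = 850 − 40 = 810, so c = 162 px.

162 px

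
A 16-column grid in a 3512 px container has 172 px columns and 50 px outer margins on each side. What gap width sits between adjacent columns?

44 px

Subtract both margins: 3512 − 2·50 = 3412 px.
16 columns take 16·172 = 2752 px; remaining 660 splits into 15 gaps.
g = 660 / 15 = 44 px.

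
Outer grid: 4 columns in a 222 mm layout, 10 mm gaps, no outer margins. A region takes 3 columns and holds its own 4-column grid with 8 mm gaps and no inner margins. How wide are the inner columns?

35 mm

Subtracting 3 gaps of 10 leaves 192 for 4 columns, so c = 48 mm.
Span of 3: 3·48 + 2·10 = 144 + 20 = 164 mm.
164 − 3·8 = 140; ÷4 gives d = 35 mm.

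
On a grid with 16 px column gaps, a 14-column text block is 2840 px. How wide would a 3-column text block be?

14 columns + 13 column gaps: 14c + 13·16 = 2840.
14c = 2840 − 208 = 2632, so c = 188 px.
Span of 3: 3·188 + 2·16 = 564 + 32 = 596 px.

596 px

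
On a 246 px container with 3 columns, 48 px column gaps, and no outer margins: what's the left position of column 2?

246 − 2·48 = 150; ÷3 gives c = 50 px.
No margin, so column 2 starts at 1·(column + gutter) = 1·98 = 98 px.

98 px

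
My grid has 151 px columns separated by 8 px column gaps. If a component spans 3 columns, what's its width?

469 px

Span of 3: 3·151 + 2·8 = 453 + 16 = 469 px.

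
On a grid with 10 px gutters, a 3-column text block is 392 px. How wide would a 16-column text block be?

392 − 2·10 = 372; ÷3 gives c = 124 px.
16-column span = 16·124 + 15·10 = 2134 px.

2134 px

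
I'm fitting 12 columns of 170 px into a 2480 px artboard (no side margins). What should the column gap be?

40 px

Columns use 2040 px, leaving 440 px across 11 column gaps = 40 px each.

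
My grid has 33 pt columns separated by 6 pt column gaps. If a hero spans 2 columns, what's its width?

72 pt

Span of 2: 2·33 + 1·6 = 66 + 6 = 72 pt.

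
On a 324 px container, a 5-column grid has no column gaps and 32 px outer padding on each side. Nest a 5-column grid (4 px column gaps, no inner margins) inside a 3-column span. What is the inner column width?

Subtract both margins: 324 − 2·32 = 260 px.
5c = 260 → c = 52 px.
3-column span = 3·52 = 156 px.
Subtracting 4 column gaps of 4 leaves 140 for 5 columns, so d = 28 px.

28 px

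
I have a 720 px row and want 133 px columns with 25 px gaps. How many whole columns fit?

4 columns: 4·133 + 3·25 = 607 px ≤ 720.
5 columns: 765 px > 720. So 4.

4 columns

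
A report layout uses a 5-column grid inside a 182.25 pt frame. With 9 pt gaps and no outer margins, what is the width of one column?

29.25 pt

5c + 4·9 = 182.25 → 5c = 146.25 → c = 29.25 pt.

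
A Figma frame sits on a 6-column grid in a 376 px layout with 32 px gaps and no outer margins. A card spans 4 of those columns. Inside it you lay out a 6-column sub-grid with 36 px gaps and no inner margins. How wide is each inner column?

10 px

376 − 5·32 = 216; ÷6 gives c = 36 px.
4-column span = 4·36 + 3·32 = 240 px.
6d + 5·36 = 240 → 6d = 60 → d = 10 px.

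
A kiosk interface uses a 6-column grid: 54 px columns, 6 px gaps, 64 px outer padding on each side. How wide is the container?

482 px

Total width: 2·64 + 6·54 + 5·6 = 482 px.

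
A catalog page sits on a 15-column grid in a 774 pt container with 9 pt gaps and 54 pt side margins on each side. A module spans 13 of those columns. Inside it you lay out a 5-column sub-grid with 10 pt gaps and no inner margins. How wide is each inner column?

107.2 pt

Take off 108 pt of margins, leaving 666 pt.
15 columns + 14 gaps: 15c + 14·9 = 666.
15c = 666 − 126 = 540, so c = 36 pt.
13 columns plus 12 gaps: 468 + 108 = 576 pt.
5d + 4·10 = 576 → 5d = 536 → d = 107.2 pt.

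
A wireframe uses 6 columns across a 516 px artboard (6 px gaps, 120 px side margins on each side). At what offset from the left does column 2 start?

167 px

Take off 240 px of margins, leaving 276 px.
276 − 5·6 = 246; ÷6 gives c = 41 px.
Before column 2: the margin + 1 column + 1 gap.
Offset = 120 + 1·(41 + 6) = 120 + 47 = 167 px.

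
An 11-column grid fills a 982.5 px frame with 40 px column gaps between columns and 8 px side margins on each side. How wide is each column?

Content width = 982.5 − 2·8 = 966.5 px.
11 columns + 10 column gaps: 11c + 10·40 = 966.5.
11c = 966.5 − 400 = 566.5, so c = 51.5 px.

51.5 px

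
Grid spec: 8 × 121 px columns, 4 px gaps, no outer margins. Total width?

Summing: 968 + 28 = 996 px.

996 px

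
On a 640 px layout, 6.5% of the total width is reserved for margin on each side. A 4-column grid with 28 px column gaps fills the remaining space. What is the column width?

118.2 px

640 × (1 − 2·6.5%) = 640 × 87% = 556.8 px for the columns.
556.8 − 3·28 = 472.8; ÷4 gives c = 118.2 px.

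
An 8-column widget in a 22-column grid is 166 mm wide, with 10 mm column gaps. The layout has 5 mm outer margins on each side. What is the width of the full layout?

484 mm

8c + 7·10 = 166 → 8c = 96 → c = 12 mm.
Adding margins, columns and gutters: 10 + 264 + 210 = 484 mm.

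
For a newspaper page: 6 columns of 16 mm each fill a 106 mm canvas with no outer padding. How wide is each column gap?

6·16 + 5g = 106 → 5g = 10 → g = 2 mm.

2 mm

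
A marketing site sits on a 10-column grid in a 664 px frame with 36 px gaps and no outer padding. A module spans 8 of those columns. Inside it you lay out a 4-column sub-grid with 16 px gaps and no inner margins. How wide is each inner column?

10 columns + 9 gaps: 10c + 9·36 = 664.
10c = 664 − 324 = 340, so c = 34 px.
8-column span = 8·34 + 7·36 = 524 px.
4 columns + 3 gaps: 4d + 3·16 = 524.
4d = 524 − 48 = 476, so d = 119 px.

119 px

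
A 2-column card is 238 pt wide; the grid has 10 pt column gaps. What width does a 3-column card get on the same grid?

2c + 1·10 = 238 → 2c = 228 → c = 114 pt.
Span of 3: 3·114 + 2·10 = 342 + 20 = 362 pt.

362 pt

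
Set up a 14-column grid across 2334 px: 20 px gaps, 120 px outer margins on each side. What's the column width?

131 px

Take off 240 px of margins, leaving 2094 px.
Subtracting 13 gaps of 20 leaves 1834 for 14 columns, so c = 131 px.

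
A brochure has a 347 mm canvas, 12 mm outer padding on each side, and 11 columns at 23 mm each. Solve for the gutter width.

7 mm

Inside the margins: 347 − 24 = 323 mm.
11 columns take 11·23 = 253 mm; remaining 70 splits into 10 gutters.
g = 70 / 10 = 7 mm.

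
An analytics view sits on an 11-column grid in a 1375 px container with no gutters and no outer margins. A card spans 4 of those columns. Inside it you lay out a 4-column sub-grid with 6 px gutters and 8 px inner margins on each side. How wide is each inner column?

With no gutters, each column is 1375/11 = 125 px.
4-column span = 4·125 = 500 px.
Inner content = 500 − 2·8 = 484 px.
4d + 3·6 = 484 → 4d = 466 → d = 116.5 px.

116.5 px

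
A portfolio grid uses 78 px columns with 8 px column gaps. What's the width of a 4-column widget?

Span of 4: 4·78 + 3·8 = 312 + 24 = 336 px.

336 px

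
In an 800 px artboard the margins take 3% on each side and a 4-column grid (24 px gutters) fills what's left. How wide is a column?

Margins: 3% × 800 = 24 px each, so content = 800 − 48 = 752 px.
Subtracting 3 gutters of 24 leaves 680 for 4 columns, so c = 170 px.

170 px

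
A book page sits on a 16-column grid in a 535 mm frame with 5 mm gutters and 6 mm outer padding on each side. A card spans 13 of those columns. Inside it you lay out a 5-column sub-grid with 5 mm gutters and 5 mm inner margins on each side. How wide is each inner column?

Subtract both margins: 535 − 2·6 = 523 mm.
Subtracting 15 gutters of 5 leaves 448 for 16 columns, so c = 28 mm.
13-column span = 13·28 + 12·5 = 424 mm.
Inner content = 424 − 2·5 = 414 mm.
5 columns + 4 gutters: 5d + 4·5 = 414.
5d = 414 − 20 = 394, so d = 78.8 mm.

78.8 mm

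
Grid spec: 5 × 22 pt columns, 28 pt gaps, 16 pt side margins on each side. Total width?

254 pt

Artboard = 2·16 + 5·22 + 4·28 = 32 + 110 + 112 = 254 pt.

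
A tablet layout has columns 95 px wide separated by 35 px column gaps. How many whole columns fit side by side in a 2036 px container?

Each extra column adds 95 + 35 = 130 px.
(2036 + 35) / 130 = 15.93, so 15 columns fit.

15 columns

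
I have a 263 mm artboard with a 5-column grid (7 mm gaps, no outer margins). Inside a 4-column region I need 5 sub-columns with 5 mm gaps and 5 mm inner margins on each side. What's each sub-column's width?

35.8 mm

263 − 4·7 = 235; ÷5 gives c = 47 mm.
Span of 4: 4·47 + 3·7 = 188 + 21 = 209 mm.
Inner content = 209 − 2·5 = 199 mm.
5d + 4·5 = 199 → 5d = 179 → d = 35.8 mm.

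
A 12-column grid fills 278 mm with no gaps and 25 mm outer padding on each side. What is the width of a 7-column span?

Inside the margins: 278 − 50 = 228 mm.
228 / 12 = 19 mm per column.
With no gaps, 7 columns span 7·19 = 133 mm.

133 mm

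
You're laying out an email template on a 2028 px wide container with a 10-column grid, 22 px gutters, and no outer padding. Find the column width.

10c + 9·22 = 2028 → 10c = 1830 → c = 183 px.

183 px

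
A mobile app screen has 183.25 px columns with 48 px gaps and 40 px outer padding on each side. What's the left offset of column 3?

Before column 3: the margin + 2 columns + 2 gaps.
Offset = 40 + 2·(183.25 + 48) = 40 + 462.5 = 502.5 px.

502.5 px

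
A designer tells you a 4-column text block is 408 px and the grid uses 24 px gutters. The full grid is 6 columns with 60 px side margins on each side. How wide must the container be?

744 px

4c + 3·24 = 408 → 4c = 336 → c = 84 px.
Container = 2·60 + 6·84 + 5·24 = 120 + 504 + 120 = 744 px.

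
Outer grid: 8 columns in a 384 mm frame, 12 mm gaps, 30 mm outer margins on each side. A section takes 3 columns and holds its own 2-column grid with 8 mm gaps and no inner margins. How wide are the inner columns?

Subtract both margins: 384 − 2·30 = 324 mm.
8 columns + 7 gaps: 8c + 7·12 = 324.
8c = 324 − 84 = 240, so c = 30 mm.
3 columns plus 2 gaps: 90 + 24 = 114 mm.
2d + 1·8 = 114 → 2d = 106 → d = 53 mm.

53 mm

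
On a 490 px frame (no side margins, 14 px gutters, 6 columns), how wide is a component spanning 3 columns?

238 px

6 columns + 5 gutters: 6c + 5·14 = 490.
6c = 490 − 70 = 420, so c = 70 px.
3-column span = 3·70 + 2·14 = 238 px.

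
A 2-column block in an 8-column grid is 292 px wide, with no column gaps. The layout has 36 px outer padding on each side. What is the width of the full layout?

With no column gaps, each column is 292/2 = 146 px.
Total width: 2·36 + 8·146 = 1240 px.

1240 px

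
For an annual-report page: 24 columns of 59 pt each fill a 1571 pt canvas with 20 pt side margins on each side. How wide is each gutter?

5 pt

Subtract both margins: 1571 − 2·20 = 1531 pt.
24 columns take 24·59 = 1416 pt; remaining 115 splits into 23 gutters.
g = 115 / 23 = 5 pt.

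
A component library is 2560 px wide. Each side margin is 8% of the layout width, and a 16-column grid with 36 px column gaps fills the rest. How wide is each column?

2560 × (1 − 2·8%) = 2560 × 84% = 2150.4 px for the columns.
2150.4 − 15·36 = 1610.4; ÷16 gives c = 100.65 px.

100.65 px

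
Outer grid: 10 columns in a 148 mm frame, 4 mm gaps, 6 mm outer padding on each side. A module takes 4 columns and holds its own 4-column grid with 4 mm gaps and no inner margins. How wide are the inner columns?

10 mm

Inside the margins: 148 − 12 = 136 mm.
10 columns + 9 gaps: 10c + 9·4 = 136.
10c = 136 − 36 = 100, so c = 10 mm.
4 columns plus 3 gaps: 40 + 12 = 52 mm.
52 − 3·4 = 40; ÷4 gives d = 10 mm.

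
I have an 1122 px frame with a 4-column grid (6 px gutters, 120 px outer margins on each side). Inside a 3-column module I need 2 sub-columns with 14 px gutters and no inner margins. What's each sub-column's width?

Inside the margins: 1122 − 240 = 882 px.
882 − 3·6 = 864; ÷4 gives c = 216 px.
Span of 3: 3·216 + 2·6 = 648 + 12 = 660 px.
Subtracting 1 gutter of 14 leaves 646 for 2 columns, so d = 323 px.

323 px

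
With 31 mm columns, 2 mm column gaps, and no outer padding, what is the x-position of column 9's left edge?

264 mm

Each column+gutter stride is 33 mm; with no margin, 8 of them is 264 mm.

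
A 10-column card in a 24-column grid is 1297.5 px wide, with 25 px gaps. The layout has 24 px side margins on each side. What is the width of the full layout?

Subtracting 9 gaps of 25 leaves 1072.5 for 10 columns, so c = 107.25 px.
Layout = 2·24 + 24·107.25 + 23·25 = 48 + 2574 + 575 = 3197 px.

3197 px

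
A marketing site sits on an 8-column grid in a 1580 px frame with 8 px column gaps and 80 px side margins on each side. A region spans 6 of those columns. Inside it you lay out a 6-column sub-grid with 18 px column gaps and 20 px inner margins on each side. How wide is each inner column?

155.5 px

Inside the margins: 1580 − 160 = 1420 px.
8 columns + 7 column gaps: 8c + 7·8 = 1420.
8c = 1420 − 56 = 1364, so c = 170.5 px.
6-column span = 6·170.5 + 5·8 = 1063 px.
Inner content = 1063 − 2·20 = 1023 px.
1023 − 5·18 = 933; ÷6 gives d = 155.5 px.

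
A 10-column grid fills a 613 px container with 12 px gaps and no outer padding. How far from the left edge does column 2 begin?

613 − 9·12 = 505; ÷10 gives c = 50.5 px.
Before column 2: 1 column + 1 gap.
Offset = 1·(50.5 + 12) = 1·62.5 = 62.5 px.

62.5 px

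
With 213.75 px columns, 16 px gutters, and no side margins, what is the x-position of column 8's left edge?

Before column 8: 7 columns + 7 gutters.
Offset = 7·(213.75 + 16) = 7·229.75 = 1608.25 px.

1608.25 px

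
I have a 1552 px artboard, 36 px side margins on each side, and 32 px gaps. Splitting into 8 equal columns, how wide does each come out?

Subtract both margins: 1552 − 2·36 = 1480 px.
Subtracting 7 gaps of 32 leaves 1256 for 8 columns, so c = 157 px.

157 px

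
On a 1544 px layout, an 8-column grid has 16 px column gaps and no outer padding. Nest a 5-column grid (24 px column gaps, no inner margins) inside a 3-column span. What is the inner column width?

8 columns + 7 column gaps: 8c + 7·16 = 1544.
8c = 1544 − 112 = 1432, so c = 179 px.
3 columns plus 2 column gaps: 537 + 32 = 569 px.
5 columns + 4 column gaps: 5d + 4·24 = 569.
5d = 569 − 96 = 473, so d = 94.6 px.

94.6 px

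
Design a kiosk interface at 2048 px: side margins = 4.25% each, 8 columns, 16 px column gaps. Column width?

220.24 px

2048 × (1 − 2·4.25%) = 2048 × 91.5% = 1873.92 px for the columns.
1873.92 − 7·16 = 1761.92; ÷8 gives c = 220.24 px.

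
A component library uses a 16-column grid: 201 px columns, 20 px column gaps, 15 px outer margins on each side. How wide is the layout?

3546 px

Total width: 2·15 + 16·201 + 15·20 = 3546 px.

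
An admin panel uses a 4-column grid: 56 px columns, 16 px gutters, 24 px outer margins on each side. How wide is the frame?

320 px

Frame = 2·24 + 4·56 + 3·16 = 48 + 224 + 48 = 320 px.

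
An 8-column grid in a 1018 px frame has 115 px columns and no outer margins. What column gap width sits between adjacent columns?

8·115 + 7g = 1018 → 7g = 98 → g = 14 px.

14 px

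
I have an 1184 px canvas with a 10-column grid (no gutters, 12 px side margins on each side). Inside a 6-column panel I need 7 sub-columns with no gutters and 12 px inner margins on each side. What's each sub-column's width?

Outer content = 1184 − 2·12 = 1160 px.
1160 / 10 = 116 px per column.
6-column span = 6·116 = 696 px.
Inner content = 696 − 2·12 = 672 px.
7d = 672 → d = 96 px.

96 px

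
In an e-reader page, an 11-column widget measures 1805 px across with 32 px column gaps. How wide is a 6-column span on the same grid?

970 px

11 columns + 10 column gaps: 11c + 10·32 = 1805.
11c = 1805 − 320 = 1485, so c = 135 px.
6 columns plus 5 column gaps: 810 + 160 = 970 px.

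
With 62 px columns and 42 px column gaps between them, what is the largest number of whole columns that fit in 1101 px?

k columns need k·62 + (k−1)·42 = k·104 − 42.
k·104 − 42 ≤ 1101 → k ≤ 1143 / 104 ≈ 10.99, so k = 10.

10 columns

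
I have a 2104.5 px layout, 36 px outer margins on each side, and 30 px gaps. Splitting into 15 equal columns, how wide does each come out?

107.5 px

Subtract both margins: 2104.5 − 2·36 = 2032.5 px.
15c + 14·30 = 2032.5 → 15c = 1612.5 → c = 107.5 px.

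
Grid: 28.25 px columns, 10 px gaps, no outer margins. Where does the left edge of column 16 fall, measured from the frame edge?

573.75 px

Each column+gutter stride is 38.25 px; with no margin, 15 of them is 573.75 px.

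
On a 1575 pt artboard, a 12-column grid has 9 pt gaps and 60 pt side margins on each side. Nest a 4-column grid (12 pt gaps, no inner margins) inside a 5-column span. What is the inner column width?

Take off 120 pt of margins, leaving 1455 pt.
12 columns + 11 gaps: 12c + 11·9 = 1455.
12c = 1455 − 99 = 1356, so c = 113 pt.
Span of 5: 5·113 + 4·9 = 565 + 36 = 601 pt.
Subtracting 3 gaps of 12 leaves 565 for 4 columns, so d = 141.25 pt.

141.25 pt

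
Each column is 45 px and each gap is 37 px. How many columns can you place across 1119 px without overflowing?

14 columns

k columns need k·45 + (k−1)·37 = k·82 − 37.
k·82 − 37 ≤ 1119 → k ≤ 1156 / 82 ≈ 14.10, so k = 14.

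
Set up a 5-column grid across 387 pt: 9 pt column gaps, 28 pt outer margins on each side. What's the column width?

Content width = 387 − 2·28 = 331 pt.
5 columns + 4 column gaps: 5c + 4·9 = 331.
5c = 331 − 36 = 295, so c = 59 pt.

59 pt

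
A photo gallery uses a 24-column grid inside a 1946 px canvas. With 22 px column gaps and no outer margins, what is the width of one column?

60 px

Subtracting 23 column gaps of 22 leaves 1440 for 24 columns, so c = 60 px.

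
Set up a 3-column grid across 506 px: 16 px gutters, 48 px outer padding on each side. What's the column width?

126 px

Inside the margins: 506 − 96 = 410 px.
3 columns + 2 gutters: 3c + 2·16 = 410.
3c = 410 − 32 = 378, so c = 126 px.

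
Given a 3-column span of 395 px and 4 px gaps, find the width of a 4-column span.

3 columns + 2 gaps: 3c + 2·4 = 395.
3c = 395 − 8 = 387, so c = 129 px.
4 columns plus 3 gaps: 516 + 12 = 528 px.

528 px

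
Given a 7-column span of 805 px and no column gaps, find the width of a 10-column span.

With no column gaps, each column is 805/7 = 115 px.
With no column gaps, 10 columns span 10·115 = 1150 px.

1150 px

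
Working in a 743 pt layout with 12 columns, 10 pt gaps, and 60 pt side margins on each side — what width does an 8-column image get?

412 pt

Take off 120 pt of margins, leaving 623 pt.
Subtracting 11 gaps of 10 leaves 513 for 12 columns, so c = 42.75 pt.
8 columns plus 7 gaps: 342 + 70 = 412 pt.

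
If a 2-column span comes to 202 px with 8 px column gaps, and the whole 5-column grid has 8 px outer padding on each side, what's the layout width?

533 px

Subtracting 1 column gap of 8 leaves 194 for 2 columns, so c = 97 px.
Total width: 2·8 + 5·97 + 4·8 = 533 px.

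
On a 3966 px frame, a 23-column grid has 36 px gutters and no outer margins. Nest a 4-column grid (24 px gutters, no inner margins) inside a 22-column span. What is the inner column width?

930 px

23 columns + 22 gutters: 23c + 22·36 = 3966.
23c = 3966 − 792 = 3174, so c = 138 px.
22-column span = 22·138 + 21·36 = 3792 px.
3792 − 3·24 = 3720; ÷4 gives d = 930 px.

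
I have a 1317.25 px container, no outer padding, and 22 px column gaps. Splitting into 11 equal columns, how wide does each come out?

99.75 px

1317.25 − 10·22 = 1097.25; ÷11 gives c = 99.75 px.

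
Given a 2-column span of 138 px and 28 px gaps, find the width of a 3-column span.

2c + 1·28 = 138 → 2c = 110 → c = 55 px.
Span of 3: 3·55 + 2·28 = 165 + 56 = 221 px.

221 px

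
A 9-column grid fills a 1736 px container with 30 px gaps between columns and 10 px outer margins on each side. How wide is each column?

164 px

Inside the margins: 1736 − 20 = 1716 px.
1716 − 8·30 = 1476; ÷9 gives c = 164 px.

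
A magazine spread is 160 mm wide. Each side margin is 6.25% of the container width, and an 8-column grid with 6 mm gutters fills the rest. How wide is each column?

Margins: 6.25% × 160 = 10 mm each, so content = 160 − 20 = 140 mm.
140 − 7·6 = 98; ÷8 gives c = 12.25 mm.

12.25 mm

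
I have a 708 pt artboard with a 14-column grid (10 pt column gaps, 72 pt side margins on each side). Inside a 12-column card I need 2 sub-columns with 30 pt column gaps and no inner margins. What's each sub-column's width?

Outer content = 708 − 2·72 = 564 pt.
14 columns + 13 column gaps: 14c + 13·10 = 564.
14c = 564 − 130 = 434, so c = 31 pt.
12 columns plus 11 column gaps: 372 + 110 = 482 pt.
2d + 1·30 = 482 → 2d = 452 → d = 226 pt.

226 pt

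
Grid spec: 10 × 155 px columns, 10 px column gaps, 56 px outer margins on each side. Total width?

1752 px

Adding margins, columns and gutters: 112 + 1550 + 90 = 1752 px.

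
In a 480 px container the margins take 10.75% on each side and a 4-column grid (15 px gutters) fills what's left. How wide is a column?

82.95 px

Margins: 10.75% × 480 = 51.6 px each, so content = 480 − 103.2 = 376.8 px.
Subtracting 3 gutters of 15 leaves 331.8 for 4 columns, so c = 82.95 px.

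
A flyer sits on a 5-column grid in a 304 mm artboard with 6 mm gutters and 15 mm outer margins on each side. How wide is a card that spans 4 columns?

218 mm

Subtract both margins: 304 − 2·15 = 274 mm.
5 columns + 4 gutters: 5c + 4·6 = 274.
5c = 274 − 24 = 250, so c = 50 mm.
4-column span = 4·50 + 3·6 = 218 mm.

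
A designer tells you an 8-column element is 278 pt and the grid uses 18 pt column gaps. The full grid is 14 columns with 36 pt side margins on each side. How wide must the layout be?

572 pt

8c + 7·18 = 278 → 8c = 152 → c = 19 pt.
Adding margins, columns and gutters: 72 + 266 + 234 = 572 pt.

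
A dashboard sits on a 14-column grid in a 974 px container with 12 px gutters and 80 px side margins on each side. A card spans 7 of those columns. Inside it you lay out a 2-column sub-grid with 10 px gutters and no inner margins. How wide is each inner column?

Outer content = 974 − 2·80 = 814 px.
14c + 13·12 = 814 → 14c = 658 → c = 47 px.
7-column span = 7·47 + 6·12 = 401 px.
Subtracting 1 gutter of 10 leaves 391 for 2 columns, so d = 195.5 px.

195.5 px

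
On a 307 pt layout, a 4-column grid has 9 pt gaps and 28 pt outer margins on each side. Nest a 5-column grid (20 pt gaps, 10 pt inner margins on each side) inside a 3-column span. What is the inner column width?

17.2 pt

Outer content = 307 − 2·28 = 251 pt.
4c + 3·9 = 251 → 4c = 224 → c = 56 pt.
3-column span = 3·56 + 2·9 = 186 pt.
Inner content = 186 − 2·10 = 166 pt.
Subtracting 4 gaps of 20 leaves 86 for 5 columns, so d = 17.2 pt.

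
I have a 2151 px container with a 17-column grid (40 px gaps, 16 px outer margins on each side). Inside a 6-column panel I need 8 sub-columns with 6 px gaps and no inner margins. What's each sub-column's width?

Take off 32 px of margins, leaving 2119 px.
17c + 16·40 = 2119 → 17c = 1479 → c = 87 px.
6 columns plus 5 gaps: 522 + 200 = 722 px.
722 − 7·6 = 680; ÷8 gives d = 85 px.

85 px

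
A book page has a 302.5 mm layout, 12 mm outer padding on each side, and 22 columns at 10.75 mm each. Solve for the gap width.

Subtract both margins: 302.5 − 2·12 = 278.5 mm.
22·10.75 + 21g = 278.5 → 21g = 42 → g = 2 mm.

2 mm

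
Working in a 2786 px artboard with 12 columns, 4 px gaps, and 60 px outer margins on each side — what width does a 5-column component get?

Inside the margins: 2786 − 120 = 2666 px.
Subtracting 11 gaps of 4 leaves 2622 for 12 columns, so c = 218.5 px.
5 columns plus 4 gaps: 1092.5 + 16 = 1108.5 px.

1108.5 px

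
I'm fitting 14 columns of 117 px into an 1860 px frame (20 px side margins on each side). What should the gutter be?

Take off 40 px of margins, leaving 1820 px.
Columns use 1638 px, leaving 182 px across 13 gutters = 14 px each.

14 px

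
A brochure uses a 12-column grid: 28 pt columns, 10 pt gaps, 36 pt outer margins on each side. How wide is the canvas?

Total width: 2·36 + 12·28 + 11·10 = 518 pt.

518 pt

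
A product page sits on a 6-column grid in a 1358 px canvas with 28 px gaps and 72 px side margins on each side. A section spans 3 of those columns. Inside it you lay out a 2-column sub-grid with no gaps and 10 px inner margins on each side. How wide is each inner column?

Inside the margins: 1358 − 144 = 1214 px.
6 columns + 5 gaps: 6c + 5·28 = 1214.
6c = 1214 − 140 = 1074, so c = 179 px.
3-column span = 3·179 + 2·28 = 593 px.
Inner content = 593 − 2·10 = 573 px.
573 / 2 = 286.5 px per column.

286.5 px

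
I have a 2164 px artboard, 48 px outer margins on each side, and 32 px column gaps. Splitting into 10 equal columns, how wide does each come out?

Subtract both margins: 2164 − 2·48 = 2068 px.
2068 − 9·32 = 1780; ÷10 gives c = 178 px.

178 px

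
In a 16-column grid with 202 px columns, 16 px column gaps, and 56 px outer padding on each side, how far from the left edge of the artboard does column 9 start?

Each column+gutter stride is 218 px; 8 of them past the 56 px margin is 56 + 1744 = 1800 px.

1800 px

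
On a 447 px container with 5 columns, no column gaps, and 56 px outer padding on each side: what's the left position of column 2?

123 px

Content = 447 − 2·56 = 335 px.
With no column gaps, each column is 335/5 = 67 px.
Before column 2: the margin + 1 column + 1 column gap.
Offset = 56 + 1·(67 + 0) = 56 + 67 = 123 px.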